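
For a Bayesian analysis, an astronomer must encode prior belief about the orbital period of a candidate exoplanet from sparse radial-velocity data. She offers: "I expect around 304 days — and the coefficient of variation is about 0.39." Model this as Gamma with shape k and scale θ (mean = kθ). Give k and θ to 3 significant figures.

For Gamma(k, scale θ): mean = kθ, variance = kθ², so CV = 1/√k.
CV = 0.39, hence k = 1/CV² = 6.57.
Then θ = mean/k = 304/6.57 = 46.2.

k ≈ 6.57, θ ≈ 46.2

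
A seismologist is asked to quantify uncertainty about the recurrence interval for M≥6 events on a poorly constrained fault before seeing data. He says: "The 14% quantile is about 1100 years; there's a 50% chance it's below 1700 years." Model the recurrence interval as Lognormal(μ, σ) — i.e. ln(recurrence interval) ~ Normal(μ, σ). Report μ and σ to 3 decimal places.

μ ≈ 7.438, σ ≈ 0.403

If T ~ Lognormal(μ,σ) then ln T ~ Normal(μ,σ), so the p-quantile of ln T is μ + z_p·σ.
ln(1100) = 7.003 and ln(1700) = 7.438; z_{0.14} = -1.08, z_{0.5} = 0.
σ = (7.438 − 7.003)/(0 − (-1.08)) = 0.403.
μ = 7.003 − (-1.08)·0.403 = 7.438.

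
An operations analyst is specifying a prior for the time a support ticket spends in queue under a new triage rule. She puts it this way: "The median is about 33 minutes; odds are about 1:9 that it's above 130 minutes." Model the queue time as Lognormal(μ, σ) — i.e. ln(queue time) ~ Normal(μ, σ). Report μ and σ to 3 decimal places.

If T ~ Lognormal(μ,σ) then ln T ~ Normal(μ,σ), so the p-quantile of ln T is μ + z_p·σ.
ln(33) = 3.497 and ln(130) = 4.868; z_{0.5} = 0, z_{0.9} = 1.282.
σ = (4.868 − 3.497)/(1.282 − (0)) = 1.070.
μ = 3.497 − (0)·1.070 = 3.497.

μ ≈ 3.497, σ ≈ 1.070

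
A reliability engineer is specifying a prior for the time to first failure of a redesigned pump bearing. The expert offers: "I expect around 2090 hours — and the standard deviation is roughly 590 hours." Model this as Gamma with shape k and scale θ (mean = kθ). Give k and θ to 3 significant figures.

For Gamma(k, scale θ): mean = kθ, variance = kθ², so CV = 1/√k.
CV = SD/mean = 590/2090 = 0.2823, hence k = 1/CV² = 12.5.
Then θ = mean/k = 2090/12.5 = 167.

k ≈ 12.5, θ ≈ 167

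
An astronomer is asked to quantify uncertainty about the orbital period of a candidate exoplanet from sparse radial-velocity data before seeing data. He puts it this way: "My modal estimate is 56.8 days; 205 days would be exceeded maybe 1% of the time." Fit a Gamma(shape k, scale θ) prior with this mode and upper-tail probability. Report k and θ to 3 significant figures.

Gamma(k,θ) with k>1 has mode (k−1)θ, so θ = 56.8/(k−1).
Need P(X < 205) = 0.99 with θ tied to k this way. Start at k = 2, θ = 56.8: P(X<205) ≈ 0.875.
Too low — raise k to concentrate. Iterating converges to k ≈ 3.61.
Then θ = 56.8/(3.61−1) ≈ 21.8.

k ≈ 3.61, θ ≈ 21.8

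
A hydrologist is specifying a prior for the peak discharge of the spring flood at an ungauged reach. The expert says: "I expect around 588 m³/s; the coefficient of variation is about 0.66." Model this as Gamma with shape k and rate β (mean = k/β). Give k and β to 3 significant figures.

For Gamma(k, rate β): mean = k/β, variance = k/β², so CV = 1/√k.
CV = 0.66, hence k = 1/CV² = 2.3.
Then β = k/mean = 2.3/588 = 0.0039.

k ≈ 2.3, β ≈ 0.0039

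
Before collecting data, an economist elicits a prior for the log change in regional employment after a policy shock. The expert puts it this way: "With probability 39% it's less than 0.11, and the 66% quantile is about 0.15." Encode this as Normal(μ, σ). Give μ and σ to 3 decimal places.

μ = 0.126, σ = 0.058

The p-quantile of Normal(μ,σ) is μ + z_p·σ, with z_{0.39} = -0.2793 and z_{0.66} = 0.4125.
Eliminate σ: μ = (z₂·x₁ − z₁·x₂)/(z₂ − z₁) = (0.4125·0.11 − (-0.2793)·0.15)/0.6918 = 0.126.
Then σ = (x₂ − x₁)/(z₂ − z₁) = (0.15 − 0.11)/0.6918 = 0.058.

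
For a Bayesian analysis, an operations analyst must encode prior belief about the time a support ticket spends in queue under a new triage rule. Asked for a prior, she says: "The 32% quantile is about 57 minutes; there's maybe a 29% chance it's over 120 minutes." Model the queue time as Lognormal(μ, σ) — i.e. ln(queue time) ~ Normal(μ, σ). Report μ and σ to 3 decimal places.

If T ~ Lognormal(μ,σ) then ln T ~ Normal(μ,σ), so the p-quantile of ln T is μ + z_p·σ.
ln(57) = 4.043 and ln(120) = 4.787; z_{0.32} = -0.4677, z_{0.71} = 0.5534.
σ = (4.787 − 4.043)/(0.5534 − (-0.4677)) = 0.729.
μ = 4.043 − (-0.4677)·0.729 = 4.384.

μ ≈ 4.384, σ ≈ 0.729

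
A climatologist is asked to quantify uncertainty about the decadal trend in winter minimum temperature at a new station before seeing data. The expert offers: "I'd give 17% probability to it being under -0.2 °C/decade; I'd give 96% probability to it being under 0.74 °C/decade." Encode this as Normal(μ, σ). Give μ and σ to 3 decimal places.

The p-quantile of Normal(μ,σ) is μ + z_p·σ, with z_{0.17} = -0.9542 and z_{0.96} = 1.751.
Eliminate σ: μ = (z₂·x₁ − z₁·x₂)/(z₂ − z₁) = (1.751·-0.2 − (-0.9542)·0.74)/2.705 = 0.132.
Then σ = (x₂ − x₁)/(z₂ − z₁) = (0.74 − -0.2)/2.705 = 0.348.

μ = 0.132, σ = 0.348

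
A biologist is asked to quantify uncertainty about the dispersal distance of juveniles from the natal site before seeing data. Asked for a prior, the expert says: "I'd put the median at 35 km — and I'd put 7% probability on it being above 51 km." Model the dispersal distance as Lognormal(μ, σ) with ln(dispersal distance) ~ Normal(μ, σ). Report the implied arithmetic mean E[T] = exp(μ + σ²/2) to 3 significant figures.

E[T] ≈ 36.2 km

If T ~ Lognormal(μ,σ) then ln T ~ Normal(μ,σ), so the p-quantile of ln T is μ + z_p·σ.
ln(35) = 3.555 and ln(51) = 3.932; z_{0.5} = 0, z_{0.93} = 1.476.
σ = (3.932 − 3.555)/(1.476 − (0)) = 0.255.
μ = 3.555 − (0)·0.255 = 3.555.
E[T] = exp(μ + σ²/2) = exp(3.555 + 0.0325) = 36.2 km.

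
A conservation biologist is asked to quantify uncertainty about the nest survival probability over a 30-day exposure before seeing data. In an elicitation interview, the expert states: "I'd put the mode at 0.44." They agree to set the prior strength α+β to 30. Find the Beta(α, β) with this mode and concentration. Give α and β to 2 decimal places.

For α,β > 1 the Beta mode is (α−1)/(α+β−2). With α+β = 30, the mode is (α−1)/28.
Set (α−1)/28 = 0.44 → α = 1 + 0.44·28 = 13.32.
β = 30 − α = 16.68.

α = 13.32, β = 16.68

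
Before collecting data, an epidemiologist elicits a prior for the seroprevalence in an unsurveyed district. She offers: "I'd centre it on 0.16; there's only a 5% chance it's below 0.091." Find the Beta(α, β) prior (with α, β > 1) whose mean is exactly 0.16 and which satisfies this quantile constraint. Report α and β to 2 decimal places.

With mean 0.16 fixed, write α = 0.16s, β = 0.84s where s = α+β.
Need P(θ < 0.091) = 0.05 under Beta(0.16s, 0.84s). Normal approximation: (q−m)/√(m(1−m)/s) ≈ z_{0.05} = -1.64, so s ≈ 0.16·0.84·(-1.64)²/(0.091−0.16)² = 76.4.
At s = 76.4: P(θ<0.091) ≈ 0.033. Adjusting to match 0.05 gives s ≈ 62.59.
So α = 0.16·62.59 ≈ 10.01, β = 0.84·62.59 ≈ 52.57.

α ≈ 10.01, β ≈ 52.57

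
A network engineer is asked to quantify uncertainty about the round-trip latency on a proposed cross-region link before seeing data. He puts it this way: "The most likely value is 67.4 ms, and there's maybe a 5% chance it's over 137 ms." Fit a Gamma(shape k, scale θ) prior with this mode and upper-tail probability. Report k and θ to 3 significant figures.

k ≈ 6.5, θ ≈ 12.2

Gamma(k,θ) with k>1 has mode (k−1)θ, so θ = 67.4/(k−1).
Need P(X < 137) = 0.95 with θ tied to k this way. Start at k = 2, θ = 67.4: P(X<137) ≈ 0.603.
Too low — raise k to concentrate. Iterating converges to k ≈ 6.5.
Then θ = 67.4/(6.5−1) ≈ 12.2.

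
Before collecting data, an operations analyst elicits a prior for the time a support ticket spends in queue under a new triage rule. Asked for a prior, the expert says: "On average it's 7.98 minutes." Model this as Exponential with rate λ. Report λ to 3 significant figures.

λ ≈ 0.125

Exponential mean = 1/λ, so λ = 1/7.98 = 0.125.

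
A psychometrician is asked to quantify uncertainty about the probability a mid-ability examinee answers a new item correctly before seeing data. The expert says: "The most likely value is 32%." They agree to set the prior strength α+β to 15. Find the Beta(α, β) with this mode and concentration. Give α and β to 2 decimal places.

α = 5.16, β = 9.84

For α,β > 1 the Beta mode is (α−1)/(α+β−2). With α+β = 15, the mode is (α−1)/13.
Set (α−1)/13 = 0.32 → α = 1 + 0.32·13 = 5.16.
β = 15 − α = 9.84.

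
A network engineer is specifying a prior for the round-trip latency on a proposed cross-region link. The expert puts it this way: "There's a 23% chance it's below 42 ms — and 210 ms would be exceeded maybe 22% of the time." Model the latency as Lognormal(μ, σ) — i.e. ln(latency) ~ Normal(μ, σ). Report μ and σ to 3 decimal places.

μ ≈ 4.525, σ ≈ 1.065

If T ~ Lognormal(μ,σ) then ln T ~ Normal(μ,σ), so the p-quantile of ln T is μ + z_p·σ.
ln(42) = 3.738 and ln(210) = 5.347; z_{0.23} = -0.7388, z_{0.78} = 0.7722.
σ = (5.347 − 3.738)/(0.7722 − (-0.7388)) = 1.065.
μ = 3.738 − (-0.7388)·1.065 = 4.525.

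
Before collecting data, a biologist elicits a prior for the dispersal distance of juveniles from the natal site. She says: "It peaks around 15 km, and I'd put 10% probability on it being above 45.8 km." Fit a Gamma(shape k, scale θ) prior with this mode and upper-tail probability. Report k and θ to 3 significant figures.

k ≈ 2.52, θ ≈ 9.85

Gamma(k,θ) with k>1 has mode (k−1)θ, so θ = 15/(k−1).
Need P(X < 45.8) = 0.9 with θ tied to k this way. Start at k = 2, θ = 15: P(X<45.8) ≈ 0.809.
Too low — raise k to concentrate. Iterating converges to k ≈ 2.52.
Then θ = 15/(2.52−1) ≈ 9.85.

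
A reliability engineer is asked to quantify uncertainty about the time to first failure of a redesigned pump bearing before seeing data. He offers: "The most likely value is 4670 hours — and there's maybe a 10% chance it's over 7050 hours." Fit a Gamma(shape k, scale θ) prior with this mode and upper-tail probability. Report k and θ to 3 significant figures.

Gamma(k,θ) with k>1 has mode (k−1)θ, so θ = 4670/(k−1).
Need P(X < 7050) = 0.9 with θ tied to k this way. Start at k = 2, θ = 4670: P(X<7050) ≈ 0.445.
Too low — raise k to concentrate. Iterating converges to k ≈ 12.
Then θ = 4670/(12−1) ≈ 425.

k ≈ 12, θ ≈ 425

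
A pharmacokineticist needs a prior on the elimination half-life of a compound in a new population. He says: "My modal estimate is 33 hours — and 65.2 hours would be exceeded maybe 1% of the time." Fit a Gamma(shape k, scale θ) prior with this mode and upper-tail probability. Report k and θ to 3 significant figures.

k ≈ 11.6, θ ≈ 3.11

Gamma(k,θ) with k>1 has mode (k−1)θ, so θ = 33/(k−1).
Need P(X < 65.2) = 0.99 with θ tied to k this way. Start at k = 2, θ = 33: P(X<65.2) ≈ 0.587.
Too low — raise k to concentrate. Iterating converges to k ≈ 11.6.
Then θ = 33/(11.6−1) ≈ 3.11.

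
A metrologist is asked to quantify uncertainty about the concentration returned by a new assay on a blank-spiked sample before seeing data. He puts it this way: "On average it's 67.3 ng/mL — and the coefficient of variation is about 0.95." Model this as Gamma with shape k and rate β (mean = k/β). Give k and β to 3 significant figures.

k ≈ 1.11, β ≈ 0.0165

For Gamma(k, rate β): mean = k/β, variance = k/β², so CV = 1/√k.
CV = 0.95, hence k = 1/CV² = 1.11.
Then β = k/mean = 1.11/67.3 = 0.0165.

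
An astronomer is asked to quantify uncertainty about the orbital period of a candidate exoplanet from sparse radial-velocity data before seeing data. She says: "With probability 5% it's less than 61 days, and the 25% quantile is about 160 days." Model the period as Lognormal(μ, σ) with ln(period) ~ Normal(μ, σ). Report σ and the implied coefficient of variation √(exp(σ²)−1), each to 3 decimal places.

If T ~ Lognormal(μ,σ) then ln T ~ Normal(μ,σ), so the p-quantile of ln T is μ + z_p·σ.
ln(61) = 4.111 and ln(160) = 5.075; z_{0.05} = -1.645, z_{0.25} = -0.6745.
σ = (5.075 − 4.111)/(-0.6745 − (-1.645)) = 0.994.
μ = 4.111 − (-1.645)·0.994 = 5.745.
CV = √(exp(σ²)−1) = √(exp(0.9875)−1) = 1.298.

σ ≈ 0.994, CV ≈ 1.298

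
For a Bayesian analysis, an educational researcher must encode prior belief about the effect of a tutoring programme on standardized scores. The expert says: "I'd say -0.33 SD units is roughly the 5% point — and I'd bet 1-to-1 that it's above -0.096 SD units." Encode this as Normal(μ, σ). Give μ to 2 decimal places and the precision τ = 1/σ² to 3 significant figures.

μ = -0.10, τ = 49.4

For Normal(μ,σ), the p-quantile is μ + z_p·σ. Here z_{0.05} = -1.645, z_{0.5} = 0.
So -0.33 = μ − 1.645σ and -0.096 = μ + 0σ.
Subtracting: σ = (-0.096 − -0.33)/(0 − (-1.645)) = 0.14.
Then μ = -0.33 − (-1.645)·0.14 = -0.10.
Precision τ = 1/σ² = 1/0.1423² = 49.4.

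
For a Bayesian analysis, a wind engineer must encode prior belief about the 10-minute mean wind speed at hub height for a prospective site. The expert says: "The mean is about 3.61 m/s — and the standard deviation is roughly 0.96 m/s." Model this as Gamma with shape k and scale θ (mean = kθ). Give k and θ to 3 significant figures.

k ≈ 14.1, θ ≈ 0.255

For Gamma(k, scale θ): mean = kθ, variance = kθ², so CV = 1/√k.
CV = SD/mean = 0.96/3.61 = 0.2659, hence k = 1/CV² = 14.1.
Then θ = mean/k = 3.61/14.1 = 0.255.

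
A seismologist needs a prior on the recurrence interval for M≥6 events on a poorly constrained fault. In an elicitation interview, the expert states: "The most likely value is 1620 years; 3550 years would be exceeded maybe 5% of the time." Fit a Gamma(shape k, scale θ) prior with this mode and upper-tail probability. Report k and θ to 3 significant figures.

k ≈ 5.47, θ ≈ 362

Gamma(k,θ) with k>1 has mode (k−1)θ, so θ = 1620/(k−1).
Need P(X < 3550) = 0.95 with θ tied to k this way. Start at k = 2, θ = 1620: P(X<3550) ≈ 0.643.
Too low — raise k to concentrate. Iterating converges to k ≈ 5.47.
Then θ = 1620/(5.47−1) ≈ 362.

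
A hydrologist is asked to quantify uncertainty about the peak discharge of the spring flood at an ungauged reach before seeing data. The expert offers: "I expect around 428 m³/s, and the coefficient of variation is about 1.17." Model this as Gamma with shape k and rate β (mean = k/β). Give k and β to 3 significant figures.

For Gamma(k, rate β): mean = k/β, variance = k/β², so CV = 1/√k.
CV = 1.17, hence k = 1/CV² = 0.731.
Then β = k/mean = 0.731/428 = 0.00171.

k ≈ 0.731, β ≈ 0.00171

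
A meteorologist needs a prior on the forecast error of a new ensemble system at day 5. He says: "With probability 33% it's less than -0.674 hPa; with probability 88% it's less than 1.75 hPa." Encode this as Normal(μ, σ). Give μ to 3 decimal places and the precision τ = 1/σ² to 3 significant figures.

The p-quantile of Normal(μ,σ) is μ + z_p·σ, with z_{0.33} = -0.4399 and z_{0.88} = 1.175.
Eliminate σ: μ = (z₂·x₁ − z₁·x₂)/(z₂ − z₁) = (1.175·-0.674 − (-0.4399)·1.75)/1.615 = -0.014.
Then σ = (x₂ − x₁)/(z₂ − z₁) = (1.75 − -0.674)/1.615 = 1.501.
Precision τ = 1/σ² = 1/1.501² = 0.444.

μ = -0.014, τ = 0.444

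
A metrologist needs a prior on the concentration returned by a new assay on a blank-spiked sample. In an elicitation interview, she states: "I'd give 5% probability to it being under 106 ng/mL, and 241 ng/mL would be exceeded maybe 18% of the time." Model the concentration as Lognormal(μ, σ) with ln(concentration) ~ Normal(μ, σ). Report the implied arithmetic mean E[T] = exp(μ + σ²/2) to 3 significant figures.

E[T] ≈ 189 ng/mL

If T ~ Lognormal(μ,σ) then ln T ~ Normal(μ,σ), so the p-quantile of ln T is μ + z_p·σ.
ln(106) = 4.663 and ln(241) = 5.485; z_{0.05} = -1.645, z_{0.82} = 0.9154.
σ = (5.485 − 4.663)/(0.9154 − (-1.645)) = 0.321.
μ = 4.663 − (-1.645)·0.321 = 5.191.
E[T] = exp(μ + σ²/2) = exp(5.191 + 0.0515) = 189 ng/mL.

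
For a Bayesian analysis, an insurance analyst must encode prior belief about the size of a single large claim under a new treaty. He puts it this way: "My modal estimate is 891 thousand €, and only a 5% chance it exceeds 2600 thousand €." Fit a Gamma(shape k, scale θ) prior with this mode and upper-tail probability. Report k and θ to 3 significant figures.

k ≈ 3.32, θ ≈ 384

Gamma(k,θ) with k>1 has mode (k−1)θ, so θ = 891/(k−1).
Need P(X < 2600) = 0.95 with θ tied to k this way. Start at k = 2, θ = 891: P(X<2600) ≈ 0.788.
Too low — raise k to concentrate. Iterating converges to k ≈ 3.32.
Then θ = 891/(3.32−1) ≈ 384.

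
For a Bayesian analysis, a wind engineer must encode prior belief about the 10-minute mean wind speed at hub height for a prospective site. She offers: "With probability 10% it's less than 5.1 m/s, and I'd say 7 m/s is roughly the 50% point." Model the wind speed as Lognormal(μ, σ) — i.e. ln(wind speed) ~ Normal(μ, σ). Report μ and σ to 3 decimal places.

If T ~ Lognormal(μ,σ) then ln T ~ Normal(μ,σ), so the p-quantile of ln T is μ + z_p·σ.
ln(5.1) = 1.629 and ln(7) = 1.946; z_{0.1} = -1.282, z_{0.5} = 0.
σ = (1.946 − 1.629)/(0 − (-1.282)) = 0.247.
μ = 1.629 − (-1.282)·0.247 = 1.946.

μ ≈ 1.946, σ ≈ 0.247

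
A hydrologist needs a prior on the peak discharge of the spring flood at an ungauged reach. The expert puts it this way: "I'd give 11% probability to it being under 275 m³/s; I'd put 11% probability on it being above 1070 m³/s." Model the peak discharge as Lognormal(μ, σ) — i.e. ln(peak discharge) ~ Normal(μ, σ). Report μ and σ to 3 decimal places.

If T ~ Lognormal(μ,σ) then ln T ~ Normal(μ,σ), so the p-quantile of ln T is μ + z_p·σ.
ln(275) = 5.617 and ln(1070) = 6.975; z_{0.11} = -1.227, z_{0.89} = 1.227.
σ = (6.975 − 5.617)/(1.227 − (-1.227)) = 0.554.
μ = 5.617 − (-1.227)·0.554 = 6.296.

μ ≈ 6.296, σ ≈ 0.554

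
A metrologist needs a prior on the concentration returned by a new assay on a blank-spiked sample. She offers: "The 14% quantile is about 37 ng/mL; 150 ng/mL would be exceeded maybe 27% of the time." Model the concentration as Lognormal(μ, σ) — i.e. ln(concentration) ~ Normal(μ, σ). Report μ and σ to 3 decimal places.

If T ~ Lognormal(μ,σ) then ln T ~ Normal(μ,σ), so the p-quantile of ln T is μ + z_p·σ.
ln(37) = 3.611 and ln(150) = 5.011; z_{0.14} = -1.08, z_{0.73} = 0.6128.
σ = (5.011 − 3.611)/(0.6128 − (-1.08)) = 0.827.
μ = 3.611 − (-1.08)·0.827 = 4.504.

μ ≈ 4.504, σ ≈ 0.827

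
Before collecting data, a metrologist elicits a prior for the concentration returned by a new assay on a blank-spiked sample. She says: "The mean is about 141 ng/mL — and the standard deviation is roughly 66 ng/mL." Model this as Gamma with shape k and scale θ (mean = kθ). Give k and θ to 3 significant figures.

For Gamma(k, scale θ): mean = kθ, variance = kθ², so CV = 1/√k.
CV = SD/mean = 66/141 = 0.4681, hence k = 1/CV² = 4.56.
Then θ = mean/k = 141/4.56 = 30.9.

k ≈ 4.56, θ ≈ 30.9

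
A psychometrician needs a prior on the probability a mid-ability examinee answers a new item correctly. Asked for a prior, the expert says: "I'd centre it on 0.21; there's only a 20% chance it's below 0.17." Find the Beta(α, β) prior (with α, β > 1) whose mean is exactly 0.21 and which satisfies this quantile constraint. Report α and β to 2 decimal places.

With mean 0.21 fixed, write α = 0.21s, β = 0.79s where s = α+β.
Need P(θ < 0.17) = 0.2 under Beta(0.21s, 0.79s). Normal approximation: (q−m)/√(m(1−m)/s) ≈ z_{0.2} = -0.842, so s ≈ 0.21·0.79·(-0.842)²/(0.17−0.21)² = 73.4.
At s = 73.4: P(θ<0.17) ≈ 0.204. Adjusting to match 0.2 gives s ≈ 75.62.
So α = 0.21·75.62 ≈ 15.88, β = 0.79·75.62 ≈ 59.74.

α ≈ 15.88, β ≈ 59.74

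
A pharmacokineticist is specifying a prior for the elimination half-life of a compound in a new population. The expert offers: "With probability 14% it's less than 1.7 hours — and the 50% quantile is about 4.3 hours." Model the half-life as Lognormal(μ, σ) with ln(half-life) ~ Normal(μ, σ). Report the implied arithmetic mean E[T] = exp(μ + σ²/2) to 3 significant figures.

If T ~ Lognormal(μ,σ) then ln T ~ Normal(μ,σ), so the p-quantile of ln T is μ + z_p·σ.
ln(1.7) = 0.5306 and ln(4.3) = 1.459; z_{0.14} = -1.08, z_{0.5} = 0.
σ = (1.459 − 0.5306)/(0 − (-1.08)) = 0.859.
μ = 0.5306 − (-1.08)·0.859 = 1.459.
E[T] = exp(μ + σ²/2) = exp(1.459 + 0.3689) = 6.22 hours.

E[T] ≈ 6.22 hours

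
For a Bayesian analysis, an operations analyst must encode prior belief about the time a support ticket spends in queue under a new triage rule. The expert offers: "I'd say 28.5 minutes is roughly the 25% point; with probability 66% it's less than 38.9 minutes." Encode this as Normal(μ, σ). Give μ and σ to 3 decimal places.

μ = 34.954, σ = 9.568

For Normal(μ,σ), the p-quantile is μ + z_p·σ. Here z_{0.25} = -0.6745, z_{0.66} = 0.4125.
So 28.5 = μ − 0.6745σ and 38.9 = μ + 0.4125σ.
Subtracting: σ = (38.9 − 28.5)/(0.4125 − (-0.6745)) = 9.568.
Then μ = 28.5 − (-0.6745)·9.568 = 34.954.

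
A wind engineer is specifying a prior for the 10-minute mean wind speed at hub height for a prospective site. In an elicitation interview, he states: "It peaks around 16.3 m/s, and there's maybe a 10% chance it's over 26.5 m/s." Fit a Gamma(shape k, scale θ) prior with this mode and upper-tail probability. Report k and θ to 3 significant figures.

k ≈ 8.97, θ ≈ 2.04

Gamma(k,θ) with k>1 has mode (k−1)θ, so θ = 16.3/(k−1).
Need P(X < 26.5) = 0.9 with θ tied to k this way. Start at k = 2, θ = 16.3: P(X<26.5) ≈ 0.483.
Too low — raise k to concentrate. Iterating converges to k ≈ 8.97.
Then θ = 16.3/(8.97−1) ≈ 2.04.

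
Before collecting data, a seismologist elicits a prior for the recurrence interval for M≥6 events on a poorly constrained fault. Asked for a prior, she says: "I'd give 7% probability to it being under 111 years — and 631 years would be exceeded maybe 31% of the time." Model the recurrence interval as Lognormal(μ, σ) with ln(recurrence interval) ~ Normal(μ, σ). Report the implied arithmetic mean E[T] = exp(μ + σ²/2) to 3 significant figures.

If T ~ Lognormal(μ,σ) then ln T ~ Normal(μ,σ), so the p-quantile of ln T is μ + z_p·σ.
ln(111) = 4.71 and ln(631) = 6.447; z_{0.07} = -1.476, z_{0.69} = 0.4959.
σ = (6.447 − 4.71)/(0.4959 − (-1.476)) = 0.881.
μ = 4.71 − (-1.476)·0.881 = 6.010.
E[T] = exp(μ + σ²/2) = exp(6.010 + 0.3884) = 601 years.

E[T] ≈ 601 years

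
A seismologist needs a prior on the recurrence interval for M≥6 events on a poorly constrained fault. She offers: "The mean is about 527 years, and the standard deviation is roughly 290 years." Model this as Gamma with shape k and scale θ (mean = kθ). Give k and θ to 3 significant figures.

k ≈ 3.3, θ ≈ 160

For Gamma(k, scale θ): mean = kθ, variance = kθ², so CV = 1/√k.
CV = SD/mean = 290/527 = 0.5503, hence k = 1/CV² = 3.3.
Then θ = mean/k = 527/3.3 = 160.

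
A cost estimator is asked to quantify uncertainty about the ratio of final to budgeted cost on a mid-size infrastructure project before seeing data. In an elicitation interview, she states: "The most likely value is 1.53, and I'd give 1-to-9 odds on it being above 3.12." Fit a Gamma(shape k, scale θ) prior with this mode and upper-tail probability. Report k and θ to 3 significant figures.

Gamma(k,θ) with k>1 has mode (k−1)θ, so θ = 1.53/(k−1).
Need P(X < 3.12) = 0.9 with θ tied to k this way. Start at k = 2, θ = 1.53: P(X<3.12) ≈ 0.605.
Too low — raise k to concentrate. Iterating converges to k ≈ 4.78.
Then θ = 1.53/(4.78−1) ≈ 0.405.

k ≈ 4.78, θ ≈ 0.405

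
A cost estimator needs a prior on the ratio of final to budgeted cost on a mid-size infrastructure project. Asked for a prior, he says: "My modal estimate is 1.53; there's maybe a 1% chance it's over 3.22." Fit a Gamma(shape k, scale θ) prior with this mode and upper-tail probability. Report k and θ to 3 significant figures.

Gamma(k,θ) with k>1 has mode (k−1)θ, so θ = 1.53/(k−1).
Need P(X < 3.22) = 0.99 with θ tied to k this way. Start at k = 2, θ = 1.53: P(X<3.22) ≈ 0.622.
Too low — raise k to concentrate. Iterating converges to k ≈ 9.78.
Then θ = 1.53/(9.78−1) ≈ 0.174.

k ≈ 9.78, θ ≈ 0.174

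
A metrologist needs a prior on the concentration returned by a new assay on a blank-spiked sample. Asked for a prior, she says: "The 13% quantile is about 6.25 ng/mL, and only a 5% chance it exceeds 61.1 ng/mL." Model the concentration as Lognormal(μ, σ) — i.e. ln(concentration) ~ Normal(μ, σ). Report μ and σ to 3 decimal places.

If T ~ Lognormal(μ,σ) then ln T ~ Normal(μ,σ), so the p-quantile of ln T is μ + z_p·σ.
ln(6.25) = 1.833 and ln(61.1) = 4.113; z_{0.13} = -1.126, z_{0.95} = 1.645.
σ = (4.113 − 1.833)/(1.645 − (-1.126)) = 0.823.
μ = 1.833 − (-1.126)·0.823 = 2.759.

μ ≈ 2.759, σ ≈ 0.823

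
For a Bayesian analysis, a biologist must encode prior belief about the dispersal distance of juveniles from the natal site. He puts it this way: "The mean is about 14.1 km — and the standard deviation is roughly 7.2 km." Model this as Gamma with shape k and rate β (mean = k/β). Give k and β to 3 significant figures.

k ≈ 3.84, β ≈ 0.272

For Gamma(k, rate β): mean = k/β, variance = k/β², so CV = 1/√k.
CV = SD/mean = 7.2/14.1 = 0.5106, hence k = 1/CV² = 3.84.
Then β = k/mean = 3.84/14.1 = 0.272.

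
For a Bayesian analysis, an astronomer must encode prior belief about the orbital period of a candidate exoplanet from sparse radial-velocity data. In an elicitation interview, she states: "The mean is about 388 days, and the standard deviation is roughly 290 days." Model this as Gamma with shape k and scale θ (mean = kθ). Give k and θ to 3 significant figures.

For Gamma(k, scale θ): mean = kθ, variance = kθ², so CV = 1/√k.
CV = SD/mean = 290/388 = 0.7474, hence k = 1/CV² = 1.79.
Then θ = mean/k = 388/1.79 = 217.

k ≈ 1.79, θ ≈ 217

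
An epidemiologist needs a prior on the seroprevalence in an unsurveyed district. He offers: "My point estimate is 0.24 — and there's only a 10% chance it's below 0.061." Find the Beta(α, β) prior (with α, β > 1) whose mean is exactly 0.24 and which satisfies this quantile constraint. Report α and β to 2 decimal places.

α ≈ 1.60, β ≈ 5.07

With mean 0.24 fixed, write α = 0.24s, β = 0.76s where s = α+β.
Need P(θ < 0.061) = 0.1 under Beta(0.24s, 0.76s). Normal approximation: (q−m)/√(m(1−m)/s) ≈ z_{0.1} = -1.28, so s ≈ 0.24·0.76·(-1.28)²/(0.061−0.24)² = 9.3.
At s = 9.3: P(θ<0.061) ≈ 0.056. Adjusting to match 0.1 gives s ≈ 6.67.
So α = 0.24·6.67 ≈ 1.60, β = 0.76·6.67 ≈ 5.07.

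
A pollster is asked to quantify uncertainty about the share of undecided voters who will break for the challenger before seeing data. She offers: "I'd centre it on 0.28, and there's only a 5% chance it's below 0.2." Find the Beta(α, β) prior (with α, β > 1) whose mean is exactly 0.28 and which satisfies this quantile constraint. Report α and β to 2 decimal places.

α ≈ 21.73, β ≈ 55.89

With mean 0.28 fixed, write α = 0.28s, β = 0.72s where s = α+β.
Need P(θ < 0.2) = 0.05 under Beta(0.28s, 0.72s). Normal approximation: (q−m)/√(m(1−m)/s) ≈ z_{0.05} = -1.64, so s ≈ 0.28·0.72·(-1.64)²/(0.2−0.28)² = 85.2.
At s = 85.2: P(θ<0.2) ≈ 0.042. Adjusting to match 0.05 gives s ≈ 77.62.
So α = 0.28·77.62 ≈ 21.73, β = 0.72·77.62 ≈ 55.89.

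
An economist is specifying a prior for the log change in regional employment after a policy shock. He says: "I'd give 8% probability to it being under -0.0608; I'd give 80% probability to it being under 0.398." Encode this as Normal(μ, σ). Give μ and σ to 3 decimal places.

The p-quantile of Normal(μ,σ) is μ + z_p·σ, with z_{0.08} = -1.405 and z_{0.8} = 0.8416.
Eliminate σ: μ = (z₂·x₁ − z₁·x₂)/(z₂ − z₁) = (0.8416·-0.0608 − (-1.405)·0.398)/2.247 = 0.226.
Then σ = (x₂ − x₁)/(z₂ − z₁) = (0.398 − -0.0608)/2.247 = 0.204.

μ = 0.226, σ = 0.204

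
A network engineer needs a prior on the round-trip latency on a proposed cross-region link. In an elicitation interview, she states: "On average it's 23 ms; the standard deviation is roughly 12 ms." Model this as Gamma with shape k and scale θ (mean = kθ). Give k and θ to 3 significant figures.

k ≈ 3.67, θ ≈ 6.26

For Gamma(k, scale θ): mean = kθ, variance = kθ², so CV = 1/√k.
CV = SD/mean = 12/23 = 0.5217, hence k = 1/CV² = 3.67.
Then θ = mean/k = 23/3.67 = 6.26.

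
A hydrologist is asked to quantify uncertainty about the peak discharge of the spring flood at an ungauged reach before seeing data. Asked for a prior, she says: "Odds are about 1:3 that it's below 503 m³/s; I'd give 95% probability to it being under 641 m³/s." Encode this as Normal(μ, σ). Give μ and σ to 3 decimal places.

For Normal(μ,σ), the p-quantile is μ + z_p·σ. Here z_{0.25} = -0.6745, z_{0.95} = 1.645.
So 503 = μ − 0.6745σ and 641 = μ + 1.645σ.
Subtracting: σ = (641 − 503)/(1.645 − (-0.6745)) = 59.500.
Then μ = 503 − (-0.6745)·59.500 = 543.132.

μ = 543.132, σ = 59.500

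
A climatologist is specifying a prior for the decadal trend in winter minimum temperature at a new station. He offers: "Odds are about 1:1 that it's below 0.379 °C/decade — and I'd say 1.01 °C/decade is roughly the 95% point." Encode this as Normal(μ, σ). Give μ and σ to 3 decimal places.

For Normal(μ,σ), the p-quantile is μ + z_p·σ. Here z_{0.5} = 0, z_{0.95} = 1.645.
So 0.379 = μ + 0σ and 1.01 = μ + 1.645σ.
Subtracting: σ = (1.01 − 0.379)/(1.645 − (0)) = 0.384.
Then μ = 0.379 − (0)·0.384 = 0.379.

μ = 0.379, σ = 0.384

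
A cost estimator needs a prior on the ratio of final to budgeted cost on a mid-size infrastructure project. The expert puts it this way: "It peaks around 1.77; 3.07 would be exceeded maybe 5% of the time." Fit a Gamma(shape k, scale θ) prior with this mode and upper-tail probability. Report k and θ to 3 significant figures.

Gamma(k,θ) with k>1 has mode (k−1)θ, so θ = 1.77/(k−1).
Need P(X < 3.07) = 0.95 with θ tied to k this way. Start at k = 2, θ = 1.77: P(X<3.07) ≈ 0.517.
Too low — raise k to concentrate. Iterating converges to k ≈ 10.2.
Then θ = 1.77/(10.2−1) ≈ 0.192.

k ≈ 10.2, θ ≈ 0.192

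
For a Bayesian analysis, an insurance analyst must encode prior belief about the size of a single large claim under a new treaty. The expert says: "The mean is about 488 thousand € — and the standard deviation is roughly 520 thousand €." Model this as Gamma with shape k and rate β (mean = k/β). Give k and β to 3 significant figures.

k ≈ 0.881, β ≈ 0.0018

For Gamma(k, rate β): mean = k/β, variance = k/β², so CV = 1/√k.
CV = SD/mean = 520/488 = 1.066, hence k = 1/CV² = 0.881.
Then β = k/mean = 0.881/488 = 0.0018.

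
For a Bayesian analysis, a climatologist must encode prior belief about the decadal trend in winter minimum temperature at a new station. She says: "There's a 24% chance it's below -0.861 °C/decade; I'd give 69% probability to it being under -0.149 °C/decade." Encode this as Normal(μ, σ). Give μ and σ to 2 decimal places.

μ = -0.44, σ = 0.59

For Normal(μ,σ), the p-quantile is μ + z_p·σ. Here z_{0.24} = -0.7063, z_{0.69} = 0.4959.
So -0.861 = μ − 0.7063σ and -0.149 = μ + 0.4959σ.
Subtracting: σ = (-0.149 − -0.861)/(0.4959 − (-0.7063)) = 0.59.
Then μ = -0.861 − (-0.7063)·0.59 = -0.44.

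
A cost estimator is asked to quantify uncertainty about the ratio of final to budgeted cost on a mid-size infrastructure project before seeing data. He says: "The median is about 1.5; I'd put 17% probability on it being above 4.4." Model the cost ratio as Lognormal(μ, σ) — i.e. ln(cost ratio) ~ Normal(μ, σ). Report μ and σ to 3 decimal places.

If T ~ Lognormal(μ,σ) then ln T ~ Normal(μ,σ), so the p-quantile of ln T is μ + z_p·σ.
ln(1.5) = 0.4055 and ln(4.4) = 1.482; z_{0.5} = 0, z_{0.83} = 0.9542.
σ = (1.482 − 0.4055)/(0.9542 − (0)) = 1.128.
μ = 0.4055 − (0)·1.128 = 0.405.

μ ≈ 0.405, σ ≈ 1.128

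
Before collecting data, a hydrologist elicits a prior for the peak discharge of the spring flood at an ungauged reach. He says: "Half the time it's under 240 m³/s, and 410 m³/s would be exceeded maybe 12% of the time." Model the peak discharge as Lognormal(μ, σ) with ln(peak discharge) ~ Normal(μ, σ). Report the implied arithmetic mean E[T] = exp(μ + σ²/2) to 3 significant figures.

E[T] ≈ 266 m³/s

If T ~ Lognormal(μ,σ) then ln T ~ Normal(μ,σ), so the p-quantile of ln T is μ + z_p·σ.
ln(240) = 5.481 and ln(410) = 6.016; z_{0.5} = 0, z_{0.88} = 1.175.
σ = (6.016 − 5.481)/(1.175 − (0)) = 0.456.
μ = 5.481 − (0)·0.456 = 5.481.
E[T] = exp(μ + σ²/2) = exp(5.481 + 0.1039) = 266 m³/s.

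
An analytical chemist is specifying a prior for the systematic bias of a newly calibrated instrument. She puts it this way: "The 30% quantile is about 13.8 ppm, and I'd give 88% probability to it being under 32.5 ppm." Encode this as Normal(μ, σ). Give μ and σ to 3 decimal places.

The p-quantile of Normal(μ,σ) is μ + z_p·σ, with z_{0.3} = -0.5244 and z_{0.88} = 1.175.
Eliminate σ: μ = (z₂·x₁ − z₁·x₂)/(z₂ − z₁) = (1.175·13.8 − (-0.5244)·32.5)/1.699 = 19.570.
Then σ = (x₂ − x₁)/(z₂ − z₁) = (32.5 − 13.8)/1.699 = 11.004.

μ = 19.570, σ = 11.004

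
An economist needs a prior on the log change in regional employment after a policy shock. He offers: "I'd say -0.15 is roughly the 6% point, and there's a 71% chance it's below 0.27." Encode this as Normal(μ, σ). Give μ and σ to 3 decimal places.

For Normal(μ,σ), the p-quantile is μ + z_p·σ. Here z_{0.06} = -1.555, z_{0.71} = 0.5534.
So -0.15 = μ − 1.555σ and 0.27 = μ + 0.5534σ.
Subtracting: σ = (0.27 − -0.15)/(0.5534 − (-1.555)) = 0.199.
Then μ = -0.15 − (-1.555)·0.199 = 0.160.

μ = 0.160, σ = 0.199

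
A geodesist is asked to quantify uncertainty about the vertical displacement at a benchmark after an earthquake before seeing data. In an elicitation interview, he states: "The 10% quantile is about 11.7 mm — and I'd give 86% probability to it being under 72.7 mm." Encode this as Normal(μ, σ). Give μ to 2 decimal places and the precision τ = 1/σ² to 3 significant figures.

The p-quantile of Normal(μ,σ) is μ + z_p·σ, with z_{0.1} = -1.282 and z_{0.86} = 1.08.
Eliminate σ: μ = (z₂·x₁ − z₁·x₂)/(z₂ − z₁) = (1.08·11.7 − (-1.282)·72.7)/2.362 = 44.80.
Then σ = (x₂ − x₁)/(z₂ − z₁) = (72.7 − 11.7)/2.362 = 25.83.
Precision τ = 1/σ² = 1/25.83² = 0.0015.

μ = 44.80, τ = 0.0015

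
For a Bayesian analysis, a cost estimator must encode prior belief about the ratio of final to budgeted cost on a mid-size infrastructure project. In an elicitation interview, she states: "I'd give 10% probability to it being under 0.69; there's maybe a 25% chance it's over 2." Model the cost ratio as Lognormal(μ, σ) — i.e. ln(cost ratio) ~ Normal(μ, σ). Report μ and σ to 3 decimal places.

μ ≈ 0.326, σ ≈ 0.544

If T ~ Lognormal(μ,σ) then ln T ~ Normal(μ,σ), so the p-quantile of ln T is μ + z_p·σ.
ln(0.69) = -0.3711 and ln(2) = 0.6931; z_{0.1} = -1.282, z_{0.75} = 0.6745.
σ = (0.6931 − -0.3711)/(0.6745 − (-1.282)) = 0.544.
μ = -0.3711 − (-1.282)·0.544 = 0.326.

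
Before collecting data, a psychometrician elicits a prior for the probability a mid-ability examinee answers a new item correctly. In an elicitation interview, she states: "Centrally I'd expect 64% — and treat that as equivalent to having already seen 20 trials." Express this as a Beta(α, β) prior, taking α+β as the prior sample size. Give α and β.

α = 12.8, β = 7.2

Under the effective-sample-size interpretation, Beta(α, β) has prior mean α/(α+β) and prior sample size α+β.
So α+β = 20 and α/(α+β) = 0.64, giving α = 0.64·20 = 12.8 and β = 20 − 12.8 = 7.2.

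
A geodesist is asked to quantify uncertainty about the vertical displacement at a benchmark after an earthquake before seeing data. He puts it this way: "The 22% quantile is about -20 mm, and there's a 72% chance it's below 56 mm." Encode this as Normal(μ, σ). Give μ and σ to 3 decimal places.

For Normal(μ,σ), the p-quantile is μ + z_p·σ. Here z_{0.22} = -0.7722, z_{0.72} = 0.5828.
So -20 = μ − 0.7722σ and 56 = μ + 0.5828σ.
Subtracting: σ = (56 − -20)/(0.5828 − (-0.7722)) = 56.087.
Then μ = -20 − (-0.7722)·56.087 = 23.310.

μ = 23.310, σ = 56.087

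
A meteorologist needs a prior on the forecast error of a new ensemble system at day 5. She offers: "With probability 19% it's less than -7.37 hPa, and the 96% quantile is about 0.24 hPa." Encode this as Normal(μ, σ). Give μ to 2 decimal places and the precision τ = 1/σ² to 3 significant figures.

For Normal(μ,σ), the p-quantile is μ + z_p·σ. Here z_{0.19} = -0.8779, z_{0.96} = 1.751.
So -7.37 = μ − 0.8779σ and 0.24 = μ + 1.751σ.
Subtracting: σ = (0.24 − -7.37)/(1.751 − (-0.8779)) = 2.90.
Then μ = -7.37 − (-0.8779)·2.90 = -4.83.
Precision τ = 1/σ² = 1/2.895² = 0.119.

μ = -4.83, τ = 0.119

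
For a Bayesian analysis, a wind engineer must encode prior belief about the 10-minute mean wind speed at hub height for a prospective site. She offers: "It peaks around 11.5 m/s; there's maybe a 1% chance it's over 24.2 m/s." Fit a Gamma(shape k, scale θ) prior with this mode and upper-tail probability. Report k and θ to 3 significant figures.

k ≈ 9.79, θ ≈ 1.31

Gamma(k,θ) with k>1 has mode (k−1)θ, so θ = 11.5/(k−1).
Need P(X < 24.2) = 0.99 with θ tied to k this way. Start at k = 2, θ = 11.5: P(X<24.2) ≈ 0.622.
Too low — raise k to concentrate. Iterating converges to k ≈ 9.79.
Then θ = 11.5/(9.79−1) ≈ 1.31.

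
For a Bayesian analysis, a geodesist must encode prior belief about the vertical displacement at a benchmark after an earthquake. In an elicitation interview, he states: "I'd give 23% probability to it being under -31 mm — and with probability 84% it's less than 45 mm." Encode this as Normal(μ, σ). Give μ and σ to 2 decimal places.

For Normal(μ,σ), the p-quantile is μ + z_p·σ. Here z_{0.23} = -0.7388, z_{0.84} = 0.9945.
So -31 = μ − 0.7388σ and 45 = μ + 0.9945σ.
Subtracting: σ = (45 − -31)/(0.9945 − (-0.7388)) = 43.85.
Then μ = -31 − (-0.7388)·43.85 = 1.40.

μ = 1.40, σ = 43.85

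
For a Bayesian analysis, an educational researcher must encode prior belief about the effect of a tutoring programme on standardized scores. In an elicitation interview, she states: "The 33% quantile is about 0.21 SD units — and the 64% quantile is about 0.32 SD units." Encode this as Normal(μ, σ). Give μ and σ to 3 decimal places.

μ = 0.271, σ = 0.138

For Normal(μ,σ), the p-quantile is μ + z_p·σ. Here z_{0.33} = -0.4399, z_{0.64} = 0.3585.
So 0.21 = μ − 0.4399σ and 0.32 = μ + 0.3585σ.
Subtracting: σ = (0.32 − 0.21)/(0.3585 − (-0.4399)) = 0.138.
Then μ = 0.21 − (-0.4399)·0.138 = 0.271.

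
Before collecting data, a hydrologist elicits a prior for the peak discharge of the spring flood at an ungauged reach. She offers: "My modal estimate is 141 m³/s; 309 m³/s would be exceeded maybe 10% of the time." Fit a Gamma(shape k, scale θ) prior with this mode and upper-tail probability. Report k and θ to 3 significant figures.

Gamma(k,θ) with k>1 has mode (k−1)θ, so θ = 141/(k−1).
Need P(X < 309) = 0.9 with θ tied to k this way. Start at k = 2, θ = 141: P(X<309) ≈ 0.643.
Too low — raise k to concentrate. Iterating converges to k ≈ 4.12.
Then θ = 141/(4.12−1) ≈ 45.1.

k ≈ 4.12, θ ≈ 45.1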